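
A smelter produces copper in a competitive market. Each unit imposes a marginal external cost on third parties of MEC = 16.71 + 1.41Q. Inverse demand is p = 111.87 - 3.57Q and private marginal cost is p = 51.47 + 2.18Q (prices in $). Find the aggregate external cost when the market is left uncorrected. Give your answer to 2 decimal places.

Market equilibrium (private): 51.47 + 2.18Q = 111.87 - 3.57Q → Q_m = 10.5043.
Total external cost = ∫₀^{Q_m} (16.71 + 1.41Q) dQ = 16.71×10.5043 + ½×1.41×10.5043² = 253.3168.

$253.32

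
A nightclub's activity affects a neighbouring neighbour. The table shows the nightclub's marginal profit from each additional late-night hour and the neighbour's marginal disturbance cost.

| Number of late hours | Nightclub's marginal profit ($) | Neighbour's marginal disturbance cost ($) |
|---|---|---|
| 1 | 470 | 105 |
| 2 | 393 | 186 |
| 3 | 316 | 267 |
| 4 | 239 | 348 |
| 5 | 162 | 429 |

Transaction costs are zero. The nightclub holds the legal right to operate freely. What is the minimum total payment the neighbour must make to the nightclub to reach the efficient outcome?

$401

Left alone the nightclub would choose level 5 (marginal profit stays positive).
Efficient level: k* = 3 (marginal profit ≥ marginal disturbance cost through 3).
The neighbour must at least cover the nightclub's forgone profit from cutting 5→3: 239 + 162 = 401.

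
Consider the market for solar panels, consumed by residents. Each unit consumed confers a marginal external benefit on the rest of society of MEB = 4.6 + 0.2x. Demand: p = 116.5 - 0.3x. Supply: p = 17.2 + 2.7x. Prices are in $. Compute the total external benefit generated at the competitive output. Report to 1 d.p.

Market equilibrium (private): 17.2 + 2.7x = 116.5 - 0.3x → x_m = 33.1000.
Total external benefit = ∫₀^{x_m} (4.6 + 0.2x) dx = 4.6×33.1000 + ½×0.2×33.1000² = 261.8210.

$261.8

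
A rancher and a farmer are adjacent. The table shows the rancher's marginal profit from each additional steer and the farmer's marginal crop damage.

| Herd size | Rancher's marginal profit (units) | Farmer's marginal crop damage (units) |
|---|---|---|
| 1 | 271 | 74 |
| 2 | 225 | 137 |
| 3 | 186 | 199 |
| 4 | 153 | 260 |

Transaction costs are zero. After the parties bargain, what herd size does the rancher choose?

2

Bargaining reaches the level where marginal profit last exceeds marginal crop damage.
That holds through level 2 (225 ≥ 137) but not at 3 (186 < 199).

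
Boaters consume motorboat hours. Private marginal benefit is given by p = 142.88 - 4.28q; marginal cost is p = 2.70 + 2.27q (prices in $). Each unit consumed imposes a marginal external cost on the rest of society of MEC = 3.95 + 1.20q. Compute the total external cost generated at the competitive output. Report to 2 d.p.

$359.35

Market equilibrium (private): 2.70 + 2.27q = 142.88 - 4.28q → q_m = 21.4015.
Total external cost = ∫₀^{q_m} (3.95 + 1.20q) dq = 3.95×21.4015 + ½×1.20×21.4015² = 359.3504.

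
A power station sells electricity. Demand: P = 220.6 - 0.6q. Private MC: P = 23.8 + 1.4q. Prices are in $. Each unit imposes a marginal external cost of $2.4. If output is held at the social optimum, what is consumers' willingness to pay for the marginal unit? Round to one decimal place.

Social marginal cost = private MC + MEC = 26.2 + 1.4q.
Set SMC = demand: 26.2 + 1.4q = 220.6 - 0.6q → q* = 97.2000.
Consumer price on the demand curve at q*: 220.6 − 0.6×97.2000 = 162.2800.

P = $162.3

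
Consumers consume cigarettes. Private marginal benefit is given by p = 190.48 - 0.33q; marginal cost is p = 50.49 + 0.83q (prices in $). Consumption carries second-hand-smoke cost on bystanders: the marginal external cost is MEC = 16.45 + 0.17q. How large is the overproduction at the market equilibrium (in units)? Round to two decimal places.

27.79 units

Market equilibrium (private): 50.49 + 0.83q = 190.48 - 0.33q → q_m = 120.6810.
Social marginal benefit = demand − MEC = 174.03 - 0.50q.
Set SMB = MC: 174.03 - 0.50q = 50.49 + 0.83q → q* = 92.8872.
Gap = |120.6810 − 92.8872| = 27.7938.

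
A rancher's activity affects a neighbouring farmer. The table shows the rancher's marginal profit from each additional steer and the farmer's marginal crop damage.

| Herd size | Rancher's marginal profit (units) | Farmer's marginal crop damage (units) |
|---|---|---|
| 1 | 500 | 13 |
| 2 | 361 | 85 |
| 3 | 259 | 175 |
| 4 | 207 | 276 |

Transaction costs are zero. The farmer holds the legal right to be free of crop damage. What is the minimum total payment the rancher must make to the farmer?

Efficient level: marginal profit ≥ marginal crop damage through level 3, so k* = 3.
With the farmer holding the right, the rancher must at least compensate total damage at k*: 13 + 85 + 175 = 273.

273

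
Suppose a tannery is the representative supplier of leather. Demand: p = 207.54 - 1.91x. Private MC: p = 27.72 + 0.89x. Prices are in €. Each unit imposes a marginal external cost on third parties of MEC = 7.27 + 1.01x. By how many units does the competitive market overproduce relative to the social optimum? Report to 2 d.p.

Market equilibrium (private): 27.72 + 0.89x = 207.54 - 1.91x → x_m = 64.2214.
Social marginal cost = private MC + MEC = 34.99 + 1.90x.
Set SMC = demand: 34.99 + 1.90x = 207.54 - 1.91x → x* = 45.2887.
Gap = |64.2214 − 45.2887| = 18.9327.

18.93 units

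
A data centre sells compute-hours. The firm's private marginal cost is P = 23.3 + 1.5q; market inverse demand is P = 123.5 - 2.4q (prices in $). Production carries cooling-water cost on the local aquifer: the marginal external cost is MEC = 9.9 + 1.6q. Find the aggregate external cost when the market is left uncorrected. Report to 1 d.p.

$782.4

Market equilibrium (private): 23.3 + 1.5q = 123.5 - 2.4q → q_m = 25.6923.
Total external cost = ∫₀^{q_m} (9.9 + 1.6q) dq = 9.9×25.6923 + ½×1.6×25.6923² = 782.4292.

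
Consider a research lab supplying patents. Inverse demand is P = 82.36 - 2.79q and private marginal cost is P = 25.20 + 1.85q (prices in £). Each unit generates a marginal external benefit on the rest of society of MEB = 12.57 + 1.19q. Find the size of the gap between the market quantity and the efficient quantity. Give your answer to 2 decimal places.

7.89 units

Market equilibrium (private): 25.20 + 1.85q = 82.36 - 2.79q → q_m = 12.3190.
Social marginal cost = private MC − MEB = 12.63 + 0.66q.
Set SMC = demand: 12.63 + 0.66q = 82.36 - 2.79q → q* = 20.2116.
Gap = |12.3190 − 20.2116| = 7.8926.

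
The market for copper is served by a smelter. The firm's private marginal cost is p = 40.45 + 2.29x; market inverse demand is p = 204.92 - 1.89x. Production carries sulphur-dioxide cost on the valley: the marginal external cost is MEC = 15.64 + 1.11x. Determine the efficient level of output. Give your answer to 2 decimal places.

Social marginal cost = private MC + MEC = 56.09 + 3.40x.
Set SMC = demand: 56.09 + 3.40x = 204.92 - 1.89x → x* = 28.1342.

x* = 28.13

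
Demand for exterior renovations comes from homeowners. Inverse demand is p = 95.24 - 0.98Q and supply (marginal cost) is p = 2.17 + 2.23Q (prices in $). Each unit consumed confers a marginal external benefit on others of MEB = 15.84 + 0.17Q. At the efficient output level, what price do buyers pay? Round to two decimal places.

P = $60.13

Social marginal benefit = demand + MEB = 111.08 - 0.81Q.
Set SMB = MC: 111.08 - 0.81Q = 2.17 + 2.23Q → Q* = 35.8257.
Consumer price on the demand curve at Q*: 95.24 − 0.98×35.8257 = 60.1308.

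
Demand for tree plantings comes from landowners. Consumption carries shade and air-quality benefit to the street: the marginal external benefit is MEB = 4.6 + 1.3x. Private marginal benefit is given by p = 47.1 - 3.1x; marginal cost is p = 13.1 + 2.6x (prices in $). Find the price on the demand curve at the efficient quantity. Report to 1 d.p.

Social marginal benefit = demand + MEB = 51.7 - 1.8x.
Set SMB = MC: 51.7 - 1.8x = 13.1 + 2.6x → x* = 8.7727.
Consumer price on the demand curve at x*: 47.1 − 3.1×8.7727 = 19.9046.

P = $19.9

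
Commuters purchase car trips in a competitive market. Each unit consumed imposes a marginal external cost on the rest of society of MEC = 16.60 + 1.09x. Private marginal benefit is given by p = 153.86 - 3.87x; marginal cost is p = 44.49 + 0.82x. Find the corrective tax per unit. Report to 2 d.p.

Social marginal benefit = demand − MEC = 137.26 - 4.96x.
Set SMB = MC: 137.26 - 4.96x = 44.49 + 0.82x → x* = 16.0502.
The Pigouvian tax equals MEC at x*: 16.60 + 1.09×16.0502 = 34.0947.

tax = 34.09 per unit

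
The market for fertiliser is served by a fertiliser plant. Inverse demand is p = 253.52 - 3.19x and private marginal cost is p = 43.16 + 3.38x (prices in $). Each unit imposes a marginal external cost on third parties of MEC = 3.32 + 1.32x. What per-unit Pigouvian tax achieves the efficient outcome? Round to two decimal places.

Social marginal cost = private MC + MEC = 46.48 + 4.70x.
Set SMC = demand: 46.48 + 4.70x = 253.52 - 3.19x → x* = 26.2408.
The Pigouvian tax equals MEC at x*: 3.32 + 1.32×26.2408 = 37.9579.

tax = $37.96 per unit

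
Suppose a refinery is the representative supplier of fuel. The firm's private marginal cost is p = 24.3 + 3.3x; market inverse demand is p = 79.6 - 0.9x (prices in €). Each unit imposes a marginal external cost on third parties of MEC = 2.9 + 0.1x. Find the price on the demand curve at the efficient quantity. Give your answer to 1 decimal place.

P = €68.6

Social marginal cost = private MC + MEC = 27.2 + 3.4x.
Set SMC = demand: 27.2 + 3.4x = 79.6 - 0.9x → x* = 12.1860.
Consumer price on the demand curve at x*: 79.6 − 0.9×12.1860 = 68.6326.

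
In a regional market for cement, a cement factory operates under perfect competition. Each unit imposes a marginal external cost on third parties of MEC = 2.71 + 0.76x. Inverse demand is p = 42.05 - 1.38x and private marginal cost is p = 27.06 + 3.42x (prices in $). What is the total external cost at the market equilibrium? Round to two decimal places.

Market equilibrium (private): 27.06 + 3.42x = 42.05 - 1.38x → x_m = 3.1229.
Total external cost = ∫₀^{x_m} (2.71 + 0.76x) dx = 2.71×3.1229 + ½×0.76×3.1229² = 12.1690.

$12.17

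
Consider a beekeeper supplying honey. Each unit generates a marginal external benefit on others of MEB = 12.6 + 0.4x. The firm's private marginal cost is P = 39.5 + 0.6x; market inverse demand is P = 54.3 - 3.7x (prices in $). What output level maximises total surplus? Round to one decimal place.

x* = 7.0

Social marginal cost = private MC − MEB = 26.9 + 0.2x.
Set SMC = demand: 26.9 + 0.2x = 54.3 - 3.7x → x* = 7.0256.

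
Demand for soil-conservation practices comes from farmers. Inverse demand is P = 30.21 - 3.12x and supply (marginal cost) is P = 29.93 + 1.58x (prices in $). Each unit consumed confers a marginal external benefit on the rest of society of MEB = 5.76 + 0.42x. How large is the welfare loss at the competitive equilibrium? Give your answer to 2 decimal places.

DWL = $3.91

Market equilibrium (private): 29.93 + 1.58x = 30.21 - 3.12x → x_m = 0.0596.
Social marginal benefit = demand + MEB = 35.97 - 2.70x.
Set SMB = MC: 35.97 - 2.70x = 29.93 + 1.58x → x* = 1.4112.
The loss is the area between SMB and MC from x* to x_m; with linear curves that's a triangle of height MEB(x_m).
DWL = ½ × 1.3516 × 5.7850 = 3.9095.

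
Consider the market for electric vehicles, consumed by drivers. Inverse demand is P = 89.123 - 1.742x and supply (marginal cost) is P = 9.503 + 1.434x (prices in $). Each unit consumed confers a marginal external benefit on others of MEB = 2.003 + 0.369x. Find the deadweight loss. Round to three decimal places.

DWL = $22.558

Market equilibrium (private): 9.503 + 1.434x = 89.123 - 1.742x → x_m = 25.0693.
Social marginal benefit = demand + MEB = 91.126 - 1.373x.
Set SMB = MC: 91.126 - 1.373x = 9.503 + 1.434x → x* = 29.0784.
Between x* and x_m the wedge SMB − MC runs linearly from 0 to MEB(x_m), so the loss is a triangle.
DWL = ½ × 4.0091 × 11.2536 = 22.5584.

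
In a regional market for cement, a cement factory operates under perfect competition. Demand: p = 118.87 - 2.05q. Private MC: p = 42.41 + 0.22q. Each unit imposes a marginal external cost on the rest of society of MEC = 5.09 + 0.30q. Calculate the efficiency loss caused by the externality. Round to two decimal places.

DWL = 44.92

Market equilibrium (private): 42.41 + 0.22q = 118.87 - 2.05q → q_m = 33.6828.
Social marginal cost = private MC + MEC = 47.50 + 0.52q.
Set SMC = demand: 47.50 + 0.52q = 118.87 - 2.05q → q* = 27.7704.
Between q* and q_m the wedge SMC − demand runs linearly from 0 to MEC(q_m), so the loss is a triangle.
DWL = ½ × 5.9124 × 15.1948 = 44.9189.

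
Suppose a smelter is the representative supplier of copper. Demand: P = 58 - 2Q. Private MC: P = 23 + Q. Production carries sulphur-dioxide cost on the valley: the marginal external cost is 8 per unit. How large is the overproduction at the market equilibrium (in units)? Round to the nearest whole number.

Market equilibrium (private): 23 + Q = 58 - 2Q → Q_m = 11.6667.
Social marginal cost = private MC + MEC = 31 + Q.
Set SMC = demand: 31 + Q = 58 - 2Q → Q* = 9.0000.
Gap = |11.6667 − 9.0000| = 2.6667.

3 units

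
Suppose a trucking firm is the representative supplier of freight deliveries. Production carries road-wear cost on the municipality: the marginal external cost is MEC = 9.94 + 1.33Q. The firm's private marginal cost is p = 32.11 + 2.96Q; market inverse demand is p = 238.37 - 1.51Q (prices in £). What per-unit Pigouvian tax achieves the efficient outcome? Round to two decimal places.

Social marginal cost = private MC + MEC = 42.05 + 4.29Q.
Set SMC = demand: 42.05 + 4.29Q = 238.37 - 1.51Q → Q* = 33.8483.
The Pigouvian tax equals MEC at Q*: 9.94 + 1.33×33.8483 = 54.9582.

tax = £54.96 per unit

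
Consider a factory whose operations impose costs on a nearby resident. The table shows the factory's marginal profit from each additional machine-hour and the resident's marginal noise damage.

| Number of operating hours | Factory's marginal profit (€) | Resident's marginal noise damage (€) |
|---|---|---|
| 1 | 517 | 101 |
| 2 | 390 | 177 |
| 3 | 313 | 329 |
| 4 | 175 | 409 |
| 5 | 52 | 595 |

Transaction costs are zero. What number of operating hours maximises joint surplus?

2

Bargaining reaches the level where marginal profit last exceeds marginal noise damage.
That holds through level 2 (390 ≥ 177) but not at 3 (313 < 329).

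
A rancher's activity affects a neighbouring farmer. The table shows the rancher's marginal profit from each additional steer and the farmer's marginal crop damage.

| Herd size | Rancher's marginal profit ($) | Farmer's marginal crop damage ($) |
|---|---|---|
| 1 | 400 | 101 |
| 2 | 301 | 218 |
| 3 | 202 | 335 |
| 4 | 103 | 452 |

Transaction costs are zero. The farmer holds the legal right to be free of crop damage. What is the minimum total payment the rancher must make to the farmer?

Efficient level: marginal profit ≥ marginal crop damage through level 2, so k* = 2.
With the farmer holding the right, the rancher must at least compensate total damage at k*: 101 + 218 = 319.

$319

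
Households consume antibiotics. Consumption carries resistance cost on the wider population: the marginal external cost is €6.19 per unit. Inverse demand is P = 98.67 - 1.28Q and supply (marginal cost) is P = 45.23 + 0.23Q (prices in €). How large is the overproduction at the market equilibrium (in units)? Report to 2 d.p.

Market equilibrium (private): 45.23 + 0.23Q = 98.67 - 1.28Q → Q_m = 35.3907.
Social marginal benefit = demand − MEC = 92.48 - 1.28Q.
Set SMB = MC: 92.48 - 1.28Q = 45.23 + 0.23Q → Q* = 31.2914.
Gap = |35.3907 − 31.2914| = 4.0993.

4.10 units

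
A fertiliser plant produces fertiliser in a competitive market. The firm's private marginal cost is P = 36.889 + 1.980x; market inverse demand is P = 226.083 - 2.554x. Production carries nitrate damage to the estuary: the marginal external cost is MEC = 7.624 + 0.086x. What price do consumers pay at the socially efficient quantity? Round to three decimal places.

Social marginal cost = private MC + MEC = 44.513 + 2.066x.
Set SMC = demand: 44.513 + 2.066x = 226.083 - 2.554x → x* = 39.3009.
Consumer price on the demand curve at x*: 226.083 − 2.554×39.3009 = 125.7085.

P = 125.709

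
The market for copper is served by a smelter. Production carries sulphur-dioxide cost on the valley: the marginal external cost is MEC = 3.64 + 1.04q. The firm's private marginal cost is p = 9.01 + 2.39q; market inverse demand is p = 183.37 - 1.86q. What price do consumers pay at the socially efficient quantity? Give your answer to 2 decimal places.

Social marginal cost = private MC + MEC = 12.65 + 3.43q.
Set SMC = demand: 12.65 + 3.43q = 183.37 - 1.86q → q* = 32.2722.
Consumer price on the demand curve at q*: 183.37 − 1.86×32.2722 = 123.3437.

P = 123.34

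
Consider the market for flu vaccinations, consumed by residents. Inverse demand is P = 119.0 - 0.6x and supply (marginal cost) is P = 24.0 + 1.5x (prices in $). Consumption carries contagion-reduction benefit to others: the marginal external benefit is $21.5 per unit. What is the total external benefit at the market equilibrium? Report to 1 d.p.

Market equilibrium (private): 24.0 + 1.5x = 119.0 - 0.6x → x_m = 45.2381.
Total external benefit = MEB × x_m = 21.5 × 45.2381 = 972.6192.

$972.6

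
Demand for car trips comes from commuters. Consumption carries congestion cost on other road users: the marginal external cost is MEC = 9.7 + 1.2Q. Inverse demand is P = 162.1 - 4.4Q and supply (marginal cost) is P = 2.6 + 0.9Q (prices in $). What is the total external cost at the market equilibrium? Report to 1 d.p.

Market equilibrium (private): 2.6 + 0.9Q = 162.1 - 4.4Q → Q_m = 30.0943.
Total external cost = ∫₀^{Q_m} (9.7 + 1.2Q) dQ = 9.7×30.0943 + ½×1.2×30.0943² = 835.3148.

$835.3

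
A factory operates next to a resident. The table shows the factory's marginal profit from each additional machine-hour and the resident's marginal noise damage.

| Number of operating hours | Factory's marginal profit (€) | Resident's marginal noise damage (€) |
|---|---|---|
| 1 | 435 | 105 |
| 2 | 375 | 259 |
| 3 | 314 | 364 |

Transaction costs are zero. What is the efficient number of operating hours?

Bargaining reaches the level where marginal profit last exceeds marginal noise damage.
That holds through level 2 (375 ≥ 259) but not at 3 (314 < 364).

2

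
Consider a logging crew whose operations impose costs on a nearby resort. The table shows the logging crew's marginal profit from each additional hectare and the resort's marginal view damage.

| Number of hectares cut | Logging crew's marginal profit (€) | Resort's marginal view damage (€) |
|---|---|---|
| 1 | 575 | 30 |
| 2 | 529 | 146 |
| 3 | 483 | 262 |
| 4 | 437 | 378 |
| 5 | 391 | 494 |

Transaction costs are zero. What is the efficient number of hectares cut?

4

Bargaining reaches the level where marginal profit last exceeds marginal view damage.
That holds through level 4 (437 ≥ 378) but not at 5 (391 < 494).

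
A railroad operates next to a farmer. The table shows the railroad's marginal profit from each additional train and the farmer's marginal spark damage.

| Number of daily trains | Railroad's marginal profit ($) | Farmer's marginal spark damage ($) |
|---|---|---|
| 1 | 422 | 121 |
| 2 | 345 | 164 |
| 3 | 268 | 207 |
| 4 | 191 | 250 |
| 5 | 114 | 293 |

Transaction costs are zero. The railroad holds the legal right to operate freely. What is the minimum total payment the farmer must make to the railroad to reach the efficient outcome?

$305

Left alone the railroad would choose level 5 (marginal profit stays positive).
Efficient level: k* = 3 (marginal profit ≥ marginal spark damage through 3).
The farmer must at least cover the railroad's forgone profit from cutting 5→3: 191 + 114 = 305.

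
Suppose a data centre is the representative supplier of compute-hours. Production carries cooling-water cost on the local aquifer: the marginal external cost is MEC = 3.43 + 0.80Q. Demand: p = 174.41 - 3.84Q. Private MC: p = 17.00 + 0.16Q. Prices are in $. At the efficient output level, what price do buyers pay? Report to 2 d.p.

Social marginal cost = private MC + MEC = 20.43 + 0.96Q.
Set SMC = demand: 20.43 + 0.96Q = 174.41 - 3.84Q → Q* = 32.0792.
Consumer price on the demand curve at Q*: 174.41 − 3.84×32.0792 = 51.2259.

P = $51.23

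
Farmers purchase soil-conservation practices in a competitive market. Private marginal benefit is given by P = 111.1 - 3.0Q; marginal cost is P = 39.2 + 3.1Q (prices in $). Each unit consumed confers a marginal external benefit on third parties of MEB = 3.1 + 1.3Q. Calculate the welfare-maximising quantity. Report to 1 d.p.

Social marginal benefit = demand + MEB = 114.2 - 1.7Q.
Set SMB = MC: 114.2 - 1.7Q = 39.2 + 3.1Q → Q* = 15.6250.

Q* = 15.6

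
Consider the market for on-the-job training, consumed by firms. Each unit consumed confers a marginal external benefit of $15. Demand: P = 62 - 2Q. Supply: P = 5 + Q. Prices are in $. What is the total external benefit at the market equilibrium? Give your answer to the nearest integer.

$285

Market equilibrium (private): 5 + Q = 62 - 2Q → Q_m = 19.0000.
Total external benefit = MEB × Q_m = 15 × 19.0000 = 285.0000.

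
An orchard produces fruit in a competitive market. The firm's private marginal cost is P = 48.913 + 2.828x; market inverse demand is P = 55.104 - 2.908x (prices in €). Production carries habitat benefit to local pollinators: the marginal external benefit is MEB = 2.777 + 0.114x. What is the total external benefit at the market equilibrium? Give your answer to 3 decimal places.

Market equilibrium (private): 48.913 + 2.828x = 55.104 - 2.908x → x_m = 1.0793.
Total external benefit = ∫₀^{x_m} (2.777 + 0.114x) dx = 2.777×1.0793 + ½×0.114×1.0793² = 3.0636.

€3.064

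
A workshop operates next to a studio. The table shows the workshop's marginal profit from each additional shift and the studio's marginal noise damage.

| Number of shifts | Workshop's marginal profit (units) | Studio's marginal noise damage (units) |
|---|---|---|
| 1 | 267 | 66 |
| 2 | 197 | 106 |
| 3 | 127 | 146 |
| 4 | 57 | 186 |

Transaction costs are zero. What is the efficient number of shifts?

Bargaining reaches the level where marginal profit last exceeds marginal noise damage.
That holds through level 2 (197 ≥ 106) but not at 3 (127 < 146).

2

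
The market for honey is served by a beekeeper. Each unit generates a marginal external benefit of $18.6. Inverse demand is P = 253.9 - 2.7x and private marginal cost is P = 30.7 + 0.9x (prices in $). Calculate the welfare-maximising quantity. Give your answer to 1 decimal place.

x* = 67.2

Social marginal cost = private MC − MEB = 12.1 + 0.9x.
Set SMC = demand: 12.1 + 0.9x = 253.9 - 2.7x → x* = 67.1667.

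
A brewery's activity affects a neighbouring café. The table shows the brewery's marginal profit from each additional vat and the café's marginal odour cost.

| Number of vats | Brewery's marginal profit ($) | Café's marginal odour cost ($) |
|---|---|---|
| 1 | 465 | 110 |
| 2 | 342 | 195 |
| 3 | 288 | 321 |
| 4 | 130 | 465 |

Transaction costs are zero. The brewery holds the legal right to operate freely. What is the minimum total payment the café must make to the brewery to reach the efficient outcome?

Left alone the brewery would choose level 4 (marginal profit stays positive).
Efficient level: k* = 2 (marginal profit ≥ marginal odour cost through 2).
The café must at least cover the brewery's forgone profit from cutting 4→2: 288 + 130 = 418.

$418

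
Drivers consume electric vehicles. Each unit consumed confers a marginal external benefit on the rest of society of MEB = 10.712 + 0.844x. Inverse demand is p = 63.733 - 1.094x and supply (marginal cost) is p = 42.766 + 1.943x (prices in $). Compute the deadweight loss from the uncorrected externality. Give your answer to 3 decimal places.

Market equilibrium (private): 42.766 + 1.943x = 63.733 - 1.094x → x_m = 6.9039.
Social marginal benefit = demand + MEB = 74.445 - 0.250x.
Set SMB = MC: 74.445 - 0.250x = 42.766 + 1.943x → x* = 14.4455.
Between x* and x_m the wedge SMB − MC runs linearly from 0 to MEB(x_m), so the loss is a triangle.
DWL = ½ × 7.5416 × 16.5389 = 62.3649.

DWL = $62.365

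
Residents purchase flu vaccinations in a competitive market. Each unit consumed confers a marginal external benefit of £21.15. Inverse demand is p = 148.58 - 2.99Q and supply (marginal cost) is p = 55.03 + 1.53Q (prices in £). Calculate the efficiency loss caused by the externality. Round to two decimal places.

DWL = £49.48

Market equilibrium (private): 55.03 + 1.53Q = 148.58 - 2.99Q → Q_m = 20.6969.
Social marginal benefit = demand + MEB = 169.73 - 2.99Q.
Set SMB = MC: 169.73 - 2.99Q = 55.03 + 1.53Q → Q* = 25.3761.
The welfare-loss triangle has base |Q_m − Q*| and height MEB(Q_m) (the vertical gap between SMB and MC is zero at Q* and MEB at Q_m).
DWL = ½ × 4.6792 × 21.1500 = 49.4825.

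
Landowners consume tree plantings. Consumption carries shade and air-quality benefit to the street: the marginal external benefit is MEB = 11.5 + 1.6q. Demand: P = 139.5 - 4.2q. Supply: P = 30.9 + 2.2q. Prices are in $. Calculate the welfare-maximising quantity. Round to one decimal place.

q* = 25.0

Social marginal benefit = demand + MEB = 151.0 - 2.6q.
Set SMB = MC: 151.0 - 2.6q = 30.9 + 2.2q → q* = 25.0208.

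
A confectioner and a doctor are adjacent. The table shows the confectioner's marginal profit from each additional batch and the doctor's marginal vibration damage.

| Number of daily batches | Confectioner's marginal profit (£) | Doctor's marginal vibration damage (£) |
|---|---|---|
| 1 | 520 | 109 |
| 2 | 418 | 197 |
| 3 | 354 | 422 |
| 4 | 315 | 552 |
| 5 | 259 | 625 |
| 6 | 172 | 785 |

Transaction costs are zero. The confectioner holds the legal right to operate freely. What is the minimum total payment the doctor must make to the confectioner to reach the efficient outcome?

£1100

Left alone the confectioner would choose level 6 (marginal profit stays positive).
Efficient level: k* = 2 (marginal profit ≥ marginal vibration damage through 2).
The doctor must at least cover the confectioner's forgone profit from cutting 6→2: 354 + 315 + 259 + 172 = 1100.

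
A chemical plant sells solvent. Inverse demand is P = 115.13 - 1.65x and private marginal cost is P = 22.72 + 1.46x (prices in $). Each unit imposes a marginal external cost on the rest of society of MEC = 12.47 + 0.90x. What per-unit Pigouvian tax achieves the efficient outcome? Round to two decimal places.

Social marginal cost = private MC + MEC = 35.19 + 2.36x.
Set SMC = demand: 35.19 + 2.36x = 115.13 - 1.65x → x* = 19.9352.
The Pigouvian tax equals MEC at x*: 12.47 + 0.90×19.9352 = 30.4117.

tax = $30.41 per unit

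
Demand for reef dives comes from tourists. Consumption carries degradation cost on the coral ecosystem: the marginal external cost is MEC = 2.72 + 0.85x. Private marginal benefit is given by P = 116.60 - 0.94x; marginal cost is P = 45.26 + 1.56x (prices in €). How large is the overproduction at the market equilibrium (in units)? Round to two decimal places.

8.05 units

Market equilibrium (private): 45.26 + 1.56x = 116.60 - 0.94x → x_m = 28.5360.
Social marginal benefit = demand − MEC = 113.88 - 1.79x.
Set SMB = MC: 113.88 - 1.79x = 45.26 + 1.56x → x* = 20.4836.
Gap = |28.5360 − 20.4836| = 8.0524.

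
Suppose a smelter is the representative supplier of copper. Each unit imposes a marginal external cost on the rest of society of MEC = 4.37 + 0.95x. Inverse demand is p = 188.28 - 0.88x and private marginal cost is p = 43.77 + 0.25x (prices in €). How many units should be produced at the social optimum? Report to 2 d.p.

Social marginal cost = private MC + MEC = 48.14 + 1.20x.
Set SMC = demand: 48.14 + 1.20x = 188.28 - 0.88x → x* = 67.3750.

x* = 67.38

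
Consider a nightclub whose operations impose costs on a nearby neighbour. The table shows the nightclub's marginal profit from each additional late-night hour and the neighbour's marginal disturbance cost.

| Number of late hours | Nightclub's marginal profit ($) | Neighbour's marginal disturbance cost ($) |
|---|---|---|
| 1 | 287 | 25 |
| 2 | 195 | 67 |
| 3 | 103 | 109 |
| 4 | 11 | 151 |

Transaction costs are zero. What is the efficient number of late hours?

2

Bargaining reaches the level where marginal profit last exceeds marginal disturbance cost.
That holds through level 2 (195 ≥ 67) but not at 3 (103 < 109).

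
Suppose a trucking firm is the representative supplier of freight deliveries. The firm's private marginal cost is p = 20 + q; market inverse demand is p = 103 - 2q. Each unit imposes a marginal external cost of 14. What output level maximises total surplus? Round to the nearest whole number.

Social marginal cost = private MC + MEC = 34 + q.
Set SMC = demand: 34 + q = 103 - 2q → q* = 23.0000.

q* = 23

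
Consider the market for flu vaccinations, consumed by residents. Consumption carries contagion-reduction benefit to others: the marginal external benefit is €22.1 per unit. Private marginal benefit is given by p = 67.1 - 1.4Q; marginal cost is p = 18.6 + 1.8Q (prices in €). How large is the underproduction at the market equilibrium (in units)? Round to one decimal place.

6.9 units

Market equilibrium (private): 18.6 + 1.8Q = 67.1 - 1.4Q → Q_m = 15.1563.
Social marginal benefit = demand + MEB = 89.2 - 1.4Q.
Set SMB = MC: 89.2 - 1.4Q = 18.6 + 1.8Q → Q* = 22.0625.
Gap = |15.1563 − 22.0625| = 6.9062.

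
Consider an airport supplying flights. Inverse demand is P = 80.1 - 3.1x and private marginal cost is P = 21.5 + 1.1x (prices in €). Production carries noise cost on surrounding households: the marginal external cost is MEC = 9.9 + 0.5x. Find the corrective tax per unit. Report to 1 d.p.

Social marginal cost = private MC + MEC = 31.4 + 1.6x.
Set SMC = demand: 31.4 + 1.6x = 80.1 - 3.1x → x* = 10.3617.
The Pigouvian tax equals MEC at x*: 9.9 + 0.5×10.3617 = 15.0809.

tax = €15.1 per unit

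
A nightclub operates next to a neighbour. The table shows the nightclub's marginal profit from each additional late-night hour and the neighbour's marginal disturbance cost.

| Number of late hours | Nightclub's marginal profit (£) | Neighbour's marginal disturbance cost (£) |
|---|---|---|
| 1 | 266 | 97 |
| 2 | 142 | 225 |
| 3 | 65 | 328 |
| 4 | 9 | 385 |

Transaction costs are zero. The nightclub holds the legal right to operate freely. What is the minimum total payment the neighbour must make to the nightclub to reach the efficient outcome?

£216

Left alone the nightclub would choose level 4 (marginal profit stays positive).
Efficient level: k* = 1 (marginal profit ≥ marginal disturbance cost through 1).
The neighbour must at least cover the nightclub's forgone profit from cutting 4→1: 142 + 65 + 9 = 216.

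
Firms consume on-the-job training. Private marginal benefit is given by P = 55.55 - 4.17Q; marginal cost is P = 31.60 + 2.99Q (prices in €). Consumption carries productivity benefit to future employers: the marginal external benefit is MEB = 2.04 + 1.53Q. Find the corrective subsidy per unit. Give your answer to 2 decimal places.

subsidy = €9.10 per unit

Social marginal benefit = demand + MEB = 57.59 - 2.64Q.
Set SMB = MC: 57.59 - 2.64Q = 31.60 + 2.99Q → Q* = 4.6163.
The Pigouvian subsidy equals MEB at Q*: 2.04 + 1.53×4.6163 = 9.1029.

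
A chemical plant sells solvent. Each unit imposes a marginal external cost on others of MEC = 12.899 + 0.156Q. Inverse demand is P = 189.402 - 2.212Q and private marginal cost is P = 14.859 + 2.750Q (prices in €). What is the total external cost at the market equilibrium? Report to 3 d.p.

Market equilibrium (private): 14.859 + 2.750Q = 189.402 - 2.212Q → Q_m = 35.1759.
Total external cost = ∫₀^{Q_m} (12.899 + 0.156Q) dQ = 12.899×35.1759 + ½×0.156×35.1759² = 550.2468.

€550.247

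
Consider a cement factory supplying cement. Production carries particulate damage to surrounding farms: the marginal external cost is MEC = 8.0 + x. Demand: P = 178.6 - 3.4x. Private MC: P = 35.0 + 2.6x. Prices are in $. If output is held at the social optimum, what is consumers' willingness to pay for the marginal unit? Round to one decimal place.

Social marginal cost = private MC + MEC = 43.0 + 3.6x.
Set SMC = demand: 43.0 + 3.6x = 178.6 - 3.4x → x* = 19.3714.
Consumer price on the demand curve at x*: 178.6 − 3.4×19.3714 = 112.7372.

P = $112.7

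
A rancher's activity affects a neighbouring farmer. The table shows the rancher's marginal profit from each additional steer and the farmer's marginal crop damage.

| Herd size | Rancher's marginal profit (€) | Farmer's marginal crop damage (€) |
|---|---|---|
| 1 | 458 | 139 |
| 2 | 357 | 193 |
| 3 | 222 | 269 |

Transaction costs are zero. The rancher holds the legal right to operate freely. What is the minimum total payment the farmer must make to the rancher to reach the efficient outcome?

Left alone the rancher would choose level 3 (marginal profit stays positive).
Efficient level: k* = 2 (marginal profit ≥ marginal crop damage through 2).
The farmer must at least cover the rancher's forgone profit from cutting 3→2: 222 = 222.

€222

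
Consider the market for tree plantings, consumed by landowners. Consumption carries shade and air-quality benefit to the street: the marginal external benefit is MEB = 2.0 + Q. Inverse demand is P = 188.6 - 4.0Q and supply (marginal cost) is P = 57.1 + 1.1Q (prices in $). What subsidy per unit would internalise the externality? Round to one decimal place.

subsidy = $34.6 per unit

Social marginal benefit = demand + MEB = 190.6 - 3.0Q.
Set SMB = MC: 190.6 - 3.0Q = 57.1 + 1.1Q → Q* = 32.5610.
The Pigouvian subsidy equals MEB at Q*: 2.0 + 1.0×32.5610 = 34.5610.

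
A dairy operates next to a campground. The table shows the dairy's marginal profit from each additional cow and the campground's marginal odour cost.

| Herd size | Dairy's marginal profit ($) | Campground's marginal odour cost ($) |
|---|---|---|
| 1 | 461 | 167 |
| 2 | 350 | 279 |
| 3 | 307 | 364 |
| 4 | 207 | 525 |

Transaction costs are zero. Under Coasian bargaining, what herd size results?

2

Bargaining reaches the level where marginal profit last exceeds marginal odour cost.
That holds through level 2 (350 ≥ 279) but not at 3 (307 < 364).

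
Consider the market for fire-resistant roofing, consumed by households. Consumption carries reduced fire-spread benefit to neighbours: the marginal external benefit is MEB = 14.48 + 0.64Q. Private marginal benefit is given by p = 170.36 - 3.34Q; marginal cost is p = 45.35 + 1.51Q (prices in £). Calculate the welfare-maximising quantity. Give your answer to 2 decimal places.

Social marginal benefit = demand + MEB = 184.84 - 2.70Q.
Set SMB = MC: 184.84 - 2.70Q = 45.35 + 1.51Q → Q* = 33.1330.

Q* = 33.13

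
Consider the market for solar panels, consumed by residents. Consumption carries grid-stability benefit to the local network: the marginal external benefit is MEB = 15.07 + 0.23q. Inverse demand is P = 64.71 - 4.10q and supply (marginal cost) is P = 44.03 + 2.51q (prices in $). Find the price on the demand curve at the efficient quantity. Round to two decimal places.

Social marginal benefit = demand + MEB = 79.78 - 3.87q.
Set SMB = MC: 79.78 - 3.87q = 44.03 + 2.51q → q* = 5.6034.
Consumer price on the demand curve at q*: 64.71 − 4.10×5.6034 = 41.7361.

P = $41.74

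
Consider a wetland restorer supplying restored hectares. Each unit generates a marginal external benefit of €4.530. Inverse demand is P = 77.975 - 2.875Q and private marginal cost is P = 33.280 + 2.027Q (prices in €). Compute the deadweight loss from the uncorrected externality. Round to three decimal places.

DWL = €2.093

Market equilibrium (private): 33.280 + 2.027Q = 77.975 - 2.875Q → Q_m = 9.1177.
Social marginal cost = private MC − MEB = 28.750 + 2.027Q.
Set SMC = demand: 28.750 + 2.027Q = 77.975 - 2.875Q → Q* = 10.0418.
Between Q* and Q_m the wedge demand − SMC runs linearly from 0 to MEB(Q_m), so the loss is a triangle.
DWL = ½ × 0.9241 × 4.5300 = 2.0931.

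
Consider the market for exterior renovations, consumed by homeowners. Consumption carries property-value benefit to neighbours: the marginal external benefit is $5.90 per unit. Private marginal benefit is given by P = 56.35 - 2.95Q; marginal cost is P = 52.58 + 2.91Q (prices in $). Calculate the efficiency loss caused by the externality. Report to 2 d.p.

Market equilibrium (private): 52.58 + 2.91Q = 56.35 - 2.95Q → Q_m = 0.6433.
Social marginal benefit = demand + MEB = 62.25 - 2.95Q.
Set SMB = MC: 62.25 - 2.95Q = 52.58 + 2.91Q → Q* = 1.6502.
Between Q* and Q_m the wedge SMB − MC runs linearly from 0 to MEB(Q_m), so the loss is a triangle.
DWL = ½ × 1.0069 × 5.9000 = 2.9704.

DWL = $2.97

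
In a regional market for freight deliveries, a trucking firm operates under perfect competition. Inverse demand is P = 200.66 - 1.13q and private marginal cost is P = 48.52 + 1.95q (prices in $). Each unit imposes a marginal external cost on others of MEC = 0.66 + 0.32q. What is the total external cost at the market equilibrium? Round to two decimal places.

$423.00

Market equilibrium (private): 48.52 + 1.95q = 200.66 - 1.13q → q_m = 49.3961.
Total external cost = ∫₀^{q_m} (0.66 + 0.32q) dq = 0.66×49.3961 + ½×0.32×49.3961² = 422.9974.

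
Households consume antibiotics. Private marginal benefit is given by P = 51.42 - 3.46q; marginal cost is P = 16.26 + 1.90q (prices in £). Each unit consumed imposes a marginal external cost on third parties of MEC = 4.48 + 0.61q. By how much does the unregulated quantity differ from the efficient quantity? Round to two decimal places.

1.42 units

Market equilibrium (private): 16.26 + 1.90q = 51.42 - 3.46q → q_m = 6.5597.
Social marginal benefit = demand − MEC = 46.94 - 4.07q.
Set SMB = MC: 46.94 - 4.07q = 16.26 + 1.90q → q* = 5.1390.
Gap = |6.5597 − 5.1390| = 1.4207.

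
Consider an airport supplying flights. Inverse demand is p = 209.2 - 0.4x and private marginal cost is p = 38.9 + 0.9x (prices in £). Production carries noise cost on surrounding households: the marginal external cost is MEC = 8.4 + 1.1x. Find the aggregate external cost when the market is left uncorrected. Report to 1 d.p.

£10539.0

Market equilibrium (private): 38.9 + 0.9x = 209.2 - 0.4x → x_m = 131.0000.
Total external cost = ∫₀^{x_m} (8.4 + 1.1x) dx = 8.4×131.0000 + ½×1.1×131.0000² = 10538.9500.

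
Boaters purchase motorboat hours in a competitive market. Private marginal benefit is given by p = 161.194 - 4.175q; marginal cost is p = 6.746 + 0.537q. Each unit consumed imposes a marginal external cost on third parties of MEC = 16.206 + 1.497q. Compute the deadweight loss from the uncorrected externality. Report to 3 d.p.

DWL = 343.107

Market equilibrium (private): 6.746 + 0.537q = 161.194 - 4.175q → q_m = 32.7776.
Social marginal benefit = demand − MEC = 144.988 - 5.672q.
Set SMB = MC: 144.988 - 5.672q = 6.746 + 0.537q → q* = 22.2648.
Between q* and q_m the wedge MC − SMB runs linearly from 0 to MEC(q_m), so the loss is a triangle.
DWL = ½ × 10.5128 × 65.2741 = 343.1068.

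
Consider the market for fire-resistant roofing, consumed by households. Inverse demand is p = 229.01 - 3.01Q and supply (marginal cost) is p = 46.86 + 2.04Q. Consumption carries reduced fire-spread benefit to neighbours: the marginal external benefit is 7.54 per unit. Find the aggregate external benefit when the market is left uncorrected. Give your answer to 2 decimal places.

271.96

Market equilibrium (private): 46.86 + 2.04Q = 229.01 - 3.01Q → Q_m = 36.0693.
Total external benefit = MEB × Q_m = 7.54 × 36.0693 = 271.9625.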